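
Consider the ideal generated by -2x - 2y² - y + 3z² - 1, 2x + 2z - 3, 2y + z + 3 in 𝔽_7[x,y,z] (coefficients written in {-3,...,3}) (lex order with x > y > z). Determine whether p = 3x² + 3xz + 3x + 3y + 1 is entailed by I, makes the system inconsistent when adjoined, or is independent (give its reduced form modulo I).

First compute the reduced Gröbner basis of I by Buchberger's algorithm.
f_1 = -2x - 2y² - y + 3z² - 1, LT = x.
f_2 = 2x + 2z - 3, LT = x.
f_3 = 2y + z + 3, LT = y.

S(f_1,f_2): lcm = x. S = y² - 3y + 2z² - z + 2.
  leading term y²: subtract (-3y)·f_3 from y² - 3y + 2z² - z + 2 → 3yz - y + 2z² - z + 2
  leading term yz: subtract (-2z)·f_3 from 3yz - y + 2z² - z + 2 → -y - 3z² - 2z + 2
  leading term y: subtract (3)·f_3 from -y - 3z² - 2z + 2 → -3z² + 2z
  leading term z²: no divisor's leading term divides it; move -3z² to the remainder.
  leading term z: no divisor's leading term divides it; move 2z to the remainder.
  remainder -3z² + 2z ≠ 0; add h_4 = -3z² + 2z to the basis.

S(f_1,f_3): leading monomials are coprime, so the S-polynomial reduces to 0 (Buchberger's first criterion).
S(f_2,f_3): leading monomials are coprime, so the S-polynomial reduces to 0 (Buchberger's first criterion).
S(f_1,h_4): leading monomials are coprime, so the S-polynomial reduces to 0 (Buchberger's first criterion).
S(f_2,h_4): leading monomials are coprime, so the S-polynomial reduces to 0 (Buchberger's first criterion).
S(f_3,h_4): leading monomials are coprime, so the S-polynomial reduces to 0 (Buchberger's first criterion).
Every S-polynomial of the final basis reduces to 0, so we have a Gröbner basis.
Inter-reduce: drop elements whose leading term is divisible by another's, tail-reduce, and make monic.
Reduced Gröbner basis: {x + z + 2, y - 3z - 2, z² - 3z}.
Label its elements g_1 = x + z + 2, g_2 = y - 3z - 2, g_3 = z² - 3z.

Reduce p = 3x² + 3xz + 3x + 3y + 1 modulo G:
  leading term x²: subtract (3x)·g_1 from 3x² + 3xz + 3x + 3y + 1 → -3x + 3y + 1
  leading term x: subtract (-3)·g_1 from -3x + 3y + 1 → 3y + 3z
  leading term y: subtract (3)·g_2 from 3y + 3z → -2z - 1
  leading term z: no divisor's leading term divides it; move -2z to the remainder.
  leading term 1: no divisor's leading term divides it; move -1 to the remainder.
  normal form = -2z - 1.
The normal form is nonzero, so p ∉ I. Since p minus its normal form lies in I, I + (p) = I + (r) where r = -2z - 1; decide whether this ideal is the whole ring.
Run Buchberger on G together with r (pairs among the g_i already reduce to 0 since G is a Gröbner basis):
g_1 = x + z + 2, LT = x.
g_2 = y - 3z - 2, LT = y.
g_3 = z² - 3z, LT = z².
r = -2z - 1, LT = z.

S(g_1,g_2): leading monomials are coprime, so the S-polynomial reduces to 0 (Buchberger's first criterion).
S(g_1,g_3): leading monomials are coprime, so the S-polynomial reduces to 0 (Buchberger's first criterion).
S(g_1,r): leading monomials are coprime, so the S-polynomial reduces to 0 (Buchberger's first criterion).
S(g_2,g_3): leading monomials are coprime, so the S-polynomial reduces to 0 (Buchberger's first criterion).
S(g_2,r): leading monomials are coprime, so the S-polynomial reduces to 0 (Buchberger's first criterion).
S(g_3,r): lcm = z². S = 0.
  remainder 0.

Every S-polynomial of the final basis reduces to 0, so we have a Gröbner basis.
Inter-reduce: drop elements whose leading term is divisible by another's, tail-reduce, and make monic.
Reduced Gröbner basis: {x - 2, y + 3, z - 3}.
The reduced Gröbner basis of I + (p) is {x - 2, y + 3, z - 3} ≠ {1}, a proper ideal, so the enlarged system stays consistent: p is independent of I, with normal form -2z - 1.

3x² + 3xz + 3x + 3y + 1 is independent of I; its normal form modulo I is -2z - 1.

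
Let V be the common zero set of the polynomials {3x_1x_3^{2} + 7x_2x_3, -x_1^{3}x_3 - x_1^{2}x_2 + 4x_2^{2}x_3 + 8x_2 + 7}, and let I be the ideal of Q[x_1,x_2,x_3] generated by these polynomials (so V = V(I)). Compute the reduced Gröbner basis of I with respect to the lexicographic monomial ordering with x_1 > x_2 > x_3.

G = {x_1^{3}x_3 + x_1^{2}x_2 - 4x_2^{2}x_3 - 8x_2 - 7, x_1^{2}x_2^{2} - 6x_1x_2x_3 - \tfrac{21}{4}x_1x_3 - \tfrac{81}{49}x_2^{2}x_3^{4} - 8x_2^{2} - \tfrac{162}{49}x_2x_3^{3} - 7x_2 - \tfrac{81}{28}x_3^{3}, x_1^{2}x_2x_3 + 3x_2^{2}x_3^{2} + 6x_2x_3 + \tfrac{21}{4}x_3, x_1x_2^{2}x_3 - \tfrac{9}{7}x_2^{2}x_3^{3} - \tfrac{18}{7}x_2x_3^{2} - \tfrac{9}{4}x_3^{2}, x_1x_3^{2} + \tfrac{7}{3}x_2x_3, x_2^{3}x_3 + \tfrac{27}{49}x_2^{2}x_3^{4} + \tfrac{54}{49}x_2x_3^{3} + \tfrac{27}{28}x_3^{3}}

f_1 = 3x_1x_3^{2} + 7x_2x_3, LT = x_1x_3^{2}.
f_2 = -x_1^{3}x_3 - x_1^{2}x_2 + 4x_2^{2}x_3 + 8x_2 + 7, LT = x_1^{3}x_3.

S(f_1,f_2): lcm = x_1^{3}x_3^{2}. S = \tfrac{4}{3}x_1^{2}x_2x_3 + 4x_2^{2}x_3^{2} + 8x_2x_3 + 7x_3.
  leading term x_1^{2}x_2x_3: no divisor's leading term divides it; move \tfrac{4}{3}x_1^{2}x_2x_3 to the remainder.
  leading term x_2^{2}x_3^{2}: no divisor's leading term divides it; move 4x_2^{2}x_3^{2} to the remainder.
  leading term x_2x_3: no divisor's leading term divides it; move 8x_2x_3 to the remainder.
  leading term x_3: no divisor's leading term divides it; move 7x_3 to the remainder.
  remainder \tfrac{4}{3}x_1^{2}x_2x_3 + 4x_2^{2}x_3^{2} + 8x_2x_3 + 7x_3 ≠ 0; add g_3 = \tfrac{4}{3}x_1^{2}x_2x_3 + 4x_2^{2}x_3^{2} + 8x_2x_3 + 7x_3 to the basis.

S(f_1,g_3): lcm = x_1^{2}x_2x_3^{2}. S = \tfrac{7}{3}x_1x_2^{2}x_3 - 3x_2^{2}x_3^{3} - 6x_2x_3^{2} - \tfrac{21}{4}x_3^{2}.
  leading term x_1x_2^{2}x_3: no divisor's leading term divides it; move \tfrac{7}{3}x_1x_2^{2}x_3 to the remainder.
  leading term x_2^{2}x_3^{3}: no divisor's leading term divides it; move -3x_2^{2}x_3^{3} to the remainder.
  leading term x_2x_3^{2}: no divisor's leading term divides it; move -6x_2x_3^{2} to the remainder.
  leading term x_3^{2}: no divisor's leading term divides it; move -\tfrac{21}{4}x_3^{2} to the remainder.
  remainder \tfrac{7}{3}x_1x_2^{2}x_3 - 3x_2^{2}x_3^{3} - 6x_2x_3^{2} - \tfrac{21}{4}x_3^{2} ≠ 0; add g_4 = \tfrac{7}{3}x_1x_2^{2}x_3 - 3x_2^{2}x_3^{3} - 6x_2x_3^{2} - \tfrac{21}{4}x_3^{2} to the basis.

S(f_2,g_3): lcm = x_1^{3}x_2x_3. S = x_1^{2}x_2^{2} - 3x_1x_2^{2}x_3^{2} - 6x_1x_2x_3 - \tfrac{21}{4}x_1x_3 - 4x_2^{3}x_3 - 8x_2^{2} - 7x_2.
  leading term x_1^{2}x_2^{2}: no divisor's leading term divides it; move x_1^{2}x_2^{2} to the remainder.
  leading term x_1x_2^{2}x_3^{2}: subtract (-x_2^{2})·f_1 from -3x_1x_2^{2}x_3^{2} - 6x_1x_2x_3 - \tfrac{21}{4}x_1x_3 - 4x_2^{3}x_3 - 8x_2^{2} - 7x_2 → -6x_1x_2x_3 - \tfrac{21}{4}x_1x_3 + 3x_2^{3}x_3 - 8x_2^{2} - 7x_2
  leading term x_1x_2x_3: no divisor's leading term divides it; move -6x_1x_2x_3 to the remainder.
  leading term x_1x_3: no divisor's leading term divides it; move -\tfrac{21}{4}x_1x_3 to the remainder.
  leading term x_2^{3}x_3: no divisor's leading term divides it; move 3x_2^{3}x_3 to the remainder.
  leading term x_2^{2}: no divisor's leading term divides it; move -8x_2^{2} to the remainder.
  leading term x_2: no divisor's leading term divides it; move -7x_2 to the remainder.
  remainder x_1^{2}x_2^{2} - 6x_1x_2x_3 - \tfrac{21}{4}x_1x_3 + 3x_2^{3}x_3 - 8x_2^{2} - 7x_2 ≠ 0; add g_5 = x_1^{2}x_2^{2} - 6x_1x_2x_3 - \tfrac{21}{4}x_1x_3 + 3x_2^{3}x_3 - 8x_2^{2} - 7x_2 to the basis.

S(f_1,g_4): lcm = x_1x_2^{2}x_3^{2}. S = \tfrac{7}{3}x_2^{3}x_3 + \tfrac{9}{7}x_2^{2}x_3^{4} + \tfrac{18}{7}x_2x_3^{3} + \tfrac{9}{4}x_3^{3}.
  leading term x_2^{3}x_3: no divisor's leading term divides it; move \tfrac{7}{3}x_2^{3}x_3 to the remainder.
  leading term x_2^{2}x_3^{4}: no divisor's leading term divides it; move \tfrac{9}{7}x_2^{2}x_3^{4} to the remainder.
  leading term x_2x_3^{3}: no divisor's leading term divides it; move \tfrac{18}{7}x_2x_3^{3} to the remainder.
  leading term x_3^{3}: no divisor's leading term divides it; move \tfrac{9}{4}x_3^{3} to the remainder.
  remainder \tfrac{7}{3}x_2^{3}x_3 + \tfrac{9}{7}x_2^{2}x_3^{4} + \tfrac{18}{7}x_2x_3^{3} + \tfrac{9}{4}x_3^{3} ≠ 0; add g_6 = \tfrac{7}{3}x_2^{3}x_3 + \tfrac{9}{7}x_2^{2}x_3^{4} + \tfrac{18}{7}x_2x_3^{3} + \tfrac{9}{4}x_3^{3} to the basis.

The other S-polynomials (S(f_2,g_4), S(g_3,g_4), S(f_1,g_5), S(f_2,g_5), S(g_3,g_5), S(g_4,g_5), S(f_1,g_6), S(f_2,g_6), S(g_3,g_6), S(g_4,g_6), S(g_5,g_6)) all reduce to 0 modulo the current basis, so we have a Gröbner basis.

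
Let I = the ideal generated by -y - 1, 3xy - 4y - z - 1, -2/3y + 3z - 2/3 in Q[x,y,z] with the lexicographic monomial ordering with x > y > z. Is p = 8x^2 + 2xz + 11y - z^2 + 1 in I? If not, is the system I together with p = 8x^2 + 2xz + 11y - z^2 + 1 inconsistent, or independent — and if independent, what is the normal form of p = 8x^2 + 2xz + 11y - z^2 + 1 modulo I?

First compute the reduced Gröbner basis of I by Buchberger's algorithm.
f_1 = -y - 1, LT = y.
f_2 = 3xy - 4y - z - 1, LT = xy.
f_3 = -2/3y + 3z - 2/3, LT = y.

S(f_1,f_2): lcm = xy. S = x + 4/3y + 1/3z + 1/3.
  leading term x: no divisor's leading term divides it; move x to the remainder.
  leading term y: subtract (-4/3)·f_1 from 4/3y + 1/3z + 1/3 → 1/3z - 1
  leading term z: no divisor's leading term divides it; move 1/3z to the remainder.
  leading term 1: no divisor's leading term divides it; move -1 to the remainder.
  remainder x + 1/3z - 1 ≠ 0; add h_4 = x + 1/3z - 1 to the basis.

S(f_1,f_3): lcm = y. S = 9/2z.
  leading term z: no divisor's leading term divides it; move 9/2z to the remainder.
  remainder 9/2z ≠ 0; add h_5 = 9/2z to the basis.

The other S-polynomials (S(f_2,f_3), S(f_1,h_4), S(f_2,h_4), S(f_3,h_4), S(f_1,h_5), S(f_2,h_5), S(f_3,h_5), S(h_4,h_5)) all reduce to 0 modulo the current basis, so we have a Gröbner basis.
Inter-reduce: drop elements whose leading term is divisible by another's, tail-reduce, and make monic.
Reduced Gröbner basis: {x - 1, y + 1, z}.
Label its elements g_1 = x - 1, g_2 = y + 1, g_3 = z.

Reduce p = 8x^2 + 2xz + 11y - z^2 + 1 modulo G:
  leading term x^2: subtract (8x)·g_1 from 8x^2 + 2xz + 11y - z^2 + 1 → 2xz + 8x + 11y - z^2 + 1
  leading term xz: subtract (2z)·g_1 from 2xz + 8x + 11y - z^2 + 1 → 8x + 11y - z^2 + 2z + 1
  leading term x: subtract (8)·g_1 from 8x + 11y - z^2 + 2z + 1 → 11y - z^2 + 2z + 9
  leading term y: subtract (11)·g_2 from 11y - z^2 + 2z + 9 → -z^2 + 2z - 2
  leading term z^2: subtract (-z)·g_3 from -z^2 + 2z - 2 → 2z - 2
  leading term z: subtract (2)·g_3 from 2z - 2 → -2
  leading term 1: no divisor's leading term divides it; move -2 to the remainder.
  normal form = -2.
The normal form is nonzero, so p ∉ I. Since p minus its normal form lies in I, I + (p) = I + (r) where r = -2; decide whether this ideal is the whole ring.
Here r = -2 is a nonzero constant, hence a unit: 1 ∈ I + (p), the Gröbner basis of I + (p) is {1}, and the enlarged system has no common solution — adjoining p is inconsistent.

Ideal membership is decidable via reduction modulo a Gröbner basis.

Adjoining 8x^2 + 2xz + 11y - z^2 + 1 makes the ideal the whole ring: the system is inconsistent.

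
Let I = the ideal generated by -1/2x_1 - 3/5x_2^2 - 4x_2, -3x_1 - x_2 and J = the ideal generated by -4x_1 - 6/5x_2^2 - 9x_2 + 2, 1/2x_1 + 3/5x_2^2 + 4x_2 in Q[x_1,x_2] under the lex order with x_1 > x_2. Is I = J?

No, the ideals differ.

Since reduced Gröbner bases are canonical representatives of ideals under a given ordering, it suffices to compute and compare them.
Buchberger on the first generating set:
f_1 = -1/2x_1 - 3/5x_2^2 - 4x_2, LT = x_1.
f_2 = -3x_1 - x_2, LT = x_1.

S(f_1,f_2): lcm = x_1. S = 6/5x_2^2 + 23/3x_2.
  leading term x_2^2: no divisor's leading term divides it; move 6/5x_2^2 to the remainder.
  leading term x_2: no divisor's leading term divides it; move 23/3x_2 to the remainder.
  remainder 6/5x_2^2 + 23/3x_2 ≠ 0; add g_3 = 6/5x_2^2 + 23/3x_2 to the basis.

The other S-polynomials (S(f_1,g_3), S(f_2,g_3)) all reduce to 0 modulo the current basis, so we have a Gröbner basis.
Inter-reduce: drop elements whose leading term is divisible by another's, tail-reduce, and make monic.
Reduced Gröbner basis: {x_1 + 1/3x_2, x_2^2 + 115/18x_2}.

Buchberger on the second generating set:
h_1 = -4x_1 - 6/5x_2^2 - 9x_2 + 2, LT = x_1.
h_2 = 1/2x_1 + 3/5x_2^2 + 4x_2, LT = x_1.

S(h_1,h_2): lcm = x_1. S = -9/10x_2^2 - 23/4x_2 - 1/2.
  leading term x_2^2: no divisor's leading term divides it; move -9/10x_2^2 to the remainder.
  leading term x_2: no divisor's leading term divides it; move -23/4x_2 to the remainder.
  leading term 1: no divisor's leading term divides it; move -1/2 to the remainder.
  remainder -9/10x_2^2 - 23/4x_2 - 1/2 ≠ 0; add k_3 = -9/10x_2^2 - 23/4x_2 - 1/2 to the basis.

The other S-polynomials (S(h_1,k_3), S(h_2,k_3)) all reduce to 0 modulo the current basis, so we have a Gröbner basis.
Inter-reduce: drop elements whose leading term is divisible by another's, tail-reduce, and make monic.
Reduced Gröbner basis: {x_1 + 1/3x_2 - 2/3, x_2^2 + 115/18x_2 + 5/9}.

These differ, so the ideals are not equal.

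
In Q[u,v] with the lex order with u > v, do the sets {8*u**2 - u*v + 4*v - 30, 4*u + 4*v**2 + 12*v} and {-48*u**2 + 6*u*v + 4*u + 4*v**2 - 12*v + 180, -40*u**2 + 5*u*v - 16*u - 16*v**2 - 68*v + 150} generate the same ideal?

For a fixed monomial order, each ideal has a unique reduced Gröbner basis; comparing bases decides equality.
Buchberger on the first generating set:
f_1 = 8*u**2 - u*v + 4*v - 30, LT = u**2.
f_2 = 4*u + 4*v**2 + 12*v, LT = u.

S(f_1,f_2): lcm = u**2. S = -u*v**2 - 25/8*u*v + 1/2*v - 15/4.
  leading term u*v**2: subtract (-1/4*v**2)·f_2 from -u*v**2 - 25/8*u*v + 1/2*v - 15/4 → -25/8*u*v + v**4 + 3*v**3 + 1/2*v - 15/4
  leading term u*v: subtract (-25/32*v)·f_2 from -25/8*u*v + v**4 + 3*v**3 + 1/2*v - 15/4 → v**4 + 49/8*v**3 + 75/8*v**2 + 1/2*v - 15/4
  leading term v**4: no divisor's leading term divides it; move v**4 to the remainder.
  leading term v**3: no divisor's leading term divides it; move 49/8*v**3 to the remainder.
  leading term v**2: no divisor's leading term divides it; move 75/8*v**2 to the remainder.
  leading term v: no divisor's leading term divides it; move 1/2*v to the remainder.
  leading term 1: no divisor's leading term divides it; move -15/4 to the remainder.
  remainder v**4 + 49/8*v**3 + 75/8*v**2 + 1/2*v - 15/4 ≠ 0; add g_3 = v**4 + 49/8*v**3 + 75/8*v**2 + 1/2*v - 15/4 to the basis.

S(f_1,g_3): leading monomials are coprime, so the S-polynomial reduces to 0 (Buchberger's first criterion).
S(f_2,g_3): leading monomials are coprime, so the S-polynomial reduces to 0 (Buchberger's first criterion).
Every S-polynomial of the final basis reduces to 0, so we have a Gröbner basis.
Inter-reduce: drop elements whose leading term is divisible by another's, tail-reduce, and make monic.
Reduced Gröbner basis: {u + v**2 + 3*v, v**4 + 49/8*v**3 + 75/8*v**2 + 1/2*v - 15/4}.

Buchberger on the second generating set:
h_1 = -48*u**2 + 6*u*v + 4*u + 4*v**2 - 12*v + 180, LT = u**2.
h_2 = -40*u**2 + 5*u*v - 16*u - 16*v**2 - 68*v + 150, LT = u**2.

S(h_1,h_2): lcm = u**2. S = -29/60*u - 29/60*v**2 - 29/20*v.
  leading term u: no divisor's leading term divides it; move -29/60*u to the remainder.
  leading term v**2: no divisor's leading term divides it; move -29/60*v**2 to the remainder.
  leading term v: no divisor's leading term divides it; move -29/20*v to the remainder.
  remainder -29/60*u - 29/60*v**2 - 29/20*v ≠ 0; add k_3 = -29/60*u - 29/60*v**2 - 29/20*v to the basis.

S(h_1,k_3): lcm = u**2. S = -u*v**2 - 25/8*u*v - 1/12*u - 1/12*v**2 + 1/4*v - 15/4.
  leading term u*v**2: subtract (60/29*v**2)·k_3 from -u*v**2 - 25/8*u*v - 1/12*u - 1/12*v**2 + 1/4*v - 15/4 → -25/8*u*v - 1/12*u + v**4 + 3*v**3 - 1/12*v**2 + 1/4*v - 15/4
  leading term u*v: subtract (375/58*v)·k_3 from -25/8*u*v - 1/12*u + v**4 + 3*v**3 - 1/12*v**2 + 1/4*v - 15/4 → -1/12*u + v**4 + 49/8*v**3 + 223/24*v**2 + 1/4*v - 15/4
  leading term u: subtract (5/29)·k_3 from -1/12*u + v**4 + 49/8*v**3 + 223/24*v**2 + 1/4*v - 15/4 → v**4 + 49/8*v**3 + 75/8*v**2 + 1/2*v - 15/4
  leading term v**4: no divisor's leading term divides it; move v**4 to the remainder.
  leading term v**3: no divisor's leading term divides it; move 49/8*v**3 to the remainder.
  leading term v**2: no divisor's leading term divides it; move 75/8*v**2 to the remainder.
  leading term v: no divisor's leading term divides it; move 1/2*v to the remainder.
  leading term 1: no divisor's leading term divides it; move -15/4 to the remainder.
  remainder v**4 + 49/8*v**3 + 75/8*v**2 + 1/2*v - 15/4 ≠ 0; add k_4 = v**4 + 49/8*v**3 + 75/8*v**2 + 1/2*v - 15/4 to the basis.

S(h_2,k_3): lcm = u**2. S = -u*v**2 - 25/8*u*v + 2/5*u + 2/5*v**2 + 17/10*v - 15/4.
  leading term u*v**2: subtract (60/29*v**2)·k_3 from -u*v**2 - 25/8*u*v + 2/5*u + 2/5*v**2 + 17/10*v - 15/4 → -25/8*u*v + 2/5*u + v**4 + 3*v**3 + 2/5*v**2 + 17/10*v - 15/4
  leading term u*v: subtract (375/58*v)·k_3 from -25/8*u*v + 2/5*u + v**4 + 3*v**3 + 2/5*v**2 + 17/10*v - 15/4 → 2/5*u + v**4 + 49/8*v**3 + 391/40*v**2 + 17/10*v - 15/4
  leading term u: subtract (-24/29)·k_3 from 2/5*u + v**4 + 49/8*v**3 + 391/40*v**2 + 17/10*v - 15/4 → v**4 + 49/8*v**3 + 75/8*v**2 + 1/2*v - 15/4
  leading term v**4: subtract (1)·k_4 from v**4 + 49/8*v**3 + 75/8*v**2 + 1/2*v - 15/4 → 0
  remainder 0.

S(h_1,k_4): leading monomials are coprime, so the S-polynomial reduces to 0 (Buchberger's first criterion).
S(h_2,k_4): leading monomials are coprime, so the S-polynomial reduces to 0 (Buchberger's first criterion).
S(k_3,k_4): leading monomials are coprime, so the S-polynomial reduces to 0 (Buchberger's first criterion).
Every S-polynomial of the final basis reduces to 0, so we have a Gröbner basis.
Inter-reduce: drop elements whose leading term is divisible by another's, tail-reduce, and make monic.
Reduced Gröbner basis: {u + v**2 + 3*v, v**4 + 49/8*v**3 + 75/8*v**2 + 1/2*v - 15/4}.

The two bases agree; hence the ideals are identical.

Yes, the ideals are equal.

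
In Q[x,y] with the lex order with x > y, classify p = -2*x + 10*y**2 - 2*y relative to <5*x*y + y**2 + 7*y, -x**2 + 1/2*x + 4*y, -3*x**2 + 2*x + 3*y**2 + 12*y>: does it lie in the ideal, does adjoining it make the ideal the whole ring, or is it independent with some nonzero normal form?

First compute the reduced Gröbner basis of I by Buchberger's algorithm.
f_1 = 5*x*y + y**2 + 7*y, LT = x*y.
f_2 = -x**2 + 1/2*x + 4*y, LT = x**2.
f_3 = -3*x**2 + 2*x + 3*y**2 + 12*y, LT = x**2.

S(f_1,f_2): lcm = x**2*y. S = 1/5*x*y**2 + 19/10*x*y + 4*y**2.
  reduce S modulo (f_1, f_2, f_3):
  remainder -1/25*y**3 + 167/50*y**2 - 133/50*y ≠ 0; add h_4 = -1/25*y**3 + 167/50*y**2 - 133/50*y to the basis.

S(f_1,f_3): lcm = x**2*y. S = 1/5*x*y**2 + 31/15*x*y + y**3 + 4*y**2.
  reduce S modulo (f_1, f_2, f_3, h_4):
  remainder 1252/15*y**2 - 1001/15*y ≠ 0; add h_5 = 1252/15*y**2 - 1001/15*y to the basis.

S(f_2,f_3): lcm = x**2. S = 1/6*x + y**2.
  reduce S modulo (f_1, f_2, f_3, h_4, h_5):
  remainder 1/6*x + 1001/1252*y ≠ 0; add h_6 = 1/6*x + 1001/1252*y to the basis.

S(f_1,h_5): lcm = x*y**2. S = 1001/1252*x*y + 1/5*y**3 + 7/5*y**2.
  reduce S modulo (f_1, f_2, f_3, h_4, h_5, h_6):
  remainder -118895/1567504*y ≠ 0; add h_7 = -118895/1567504*y to the basis.

The other S-polynomials (S(f_1,h_4), S(f_2,h_4), S(f_3,h_4), S(f_2,h_5), S(f_3,h_5), S(h_4,h_5), S(f_1,h_6), S(f_2,h_6), S(f_3,h_6), S(h_4,h_6), S(h_5,h_6), S(f_1,h_7), S(f_2,h_7), S(f_3,h_7), S(h_4,h_7), S(h_5,h_7), S(h_6,h_7)) all reduce to 0 modulo the current basis, so we have a Gröbner basis.
Inter-reduce: drop elements whose leading term is divisible by another's, tail-reduce, and make monic.
Reduced Gröbner basis: {x, y}.
Label its elements g_1 = x, g_2 = y.

Reduce p = -2*x + 10*y**2 - 2*y modulo G:
  leading term x: subtract (-2)·g_1 from -2*x + 10*y**2 - 2*y → 10*y**2 - 2*y
  leading term y**2: subtract (10*y)·g_2 from 10*y**2 - 2*y → -2*y
  leading term y: subtract (-2)·g_2 from -2*y → 0
  normal form = 0.
Since the normal form is 0, p ∈ I.

-2*x + 10*y**2 - 2*y lies in I (it reduces to 0).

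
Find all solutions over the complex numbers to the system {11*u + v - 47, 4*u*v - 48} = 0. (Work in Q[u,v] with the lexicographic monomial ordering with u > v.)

Compute a lex Gröbner basis by Buchberger's algorithm.
f_1 = 11*u + v - 47, LT = u.
f_2 = 4*u*v - 48, LT = u*v.

S(f_1,f_2): lcm = u*v. S = 1/11*v**2 - 47/11*v + 12.
  leading term v**2: no divisor's leading term divides it; move 1/11*v**2 to the remainder.
  leading term v: no divisor's leading term divides it; move -47/11*v to the remainder.
  leading term 1: no divisor's leading term divides it; move 12 to the remainder.
  remainder 1/11*v**2 - 47/11*v + 12 ≠ 0; add h_3 = 1/11*v**2 - 47/11*v + 12 to the basis.

S(f_1,h_3): leading monomials are coprime, so the S-polynomial reduces to 0 (Buchberger's first criterion).
S(f_2,h_3): lcm = u*v**2. S = 47*u*v - 132*u - 12*v.
  leading term u*v: subtract (47/11*v)·f_1 from 47*u*v - 132*u - 12*v → -132*u - 47/11*v**2 + 2077/11*v
  leading term u: subtract (-12)·f_1 from -132*u - 47/11*v**2 + 2077/11*v → -47/11*v**2 + 2209/11*v - 564
  leading term v**2: subtract (-47)·h_3 from -47/11*v**2 + 2209/11*v - 564 → 0
  remainder 0.

Every S-polynomial of the final basis reduces to 0, so we have a Gröbner basis.
Inter-reduce: drop elements whose leading term is divisible by another's, tail-reduce, and make monic.
Reduced Gröbner basis: {u + 1/11*v - 47/11, v**2 - 47*v + 132}.

Elimination: the polynomial v**2 - 47*v + 132 lies in the elimination ideal for v, so v ∈ {3, 44}. For each such v, the remaining basis elements (now univariate) give the rest of the solution.
  v = 3: the earlier basis element becomes u - 4 = 0, giving u = 4 — point (4, 3).
  v = 44: the earlier basis element becomes u - 3/11 = 0, giving u = 3/11 — point (3/11, 44).
Each listed point satisfies every original equation (direct substitution).
Zero-dimensionality of the ideal guarantees finitely many solutions over ℂ.

{(4, 3), (3/11, 44)}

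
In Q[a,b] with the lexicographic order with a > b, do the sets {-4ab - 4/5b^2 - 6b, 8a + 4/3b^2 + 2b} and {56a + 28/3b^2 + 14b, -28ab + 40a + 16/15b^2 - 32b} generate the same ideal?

Yes, the ideals are equal.

Two ideals are equal iff their reduced Gröbner bases coincide (the reduced basis is unique for a fixed ordering).
Buchberger on the first generating set:
f_1 = -4ab - 4/5b^2 - 6b, LT = ab.
f_2 = 8a + 4/3b^2 + 2b, LT = a.

S(f_1,f_2): lcm = ab. S = -1/6b^3 - 1/20b^2 + 3/2b.
  leading term b^3: no divisor's leading term divides it; move -1/6b^3 to the remainder.
  leading term b^2: no divisor's leading term divides it; move -1/20b^2 to the remainder.
  leading term b: no divisor's leading term divides it; move 3/2b to the remainder.
  remainder -1/6b^3 - 1/20b^2 + 3/2b ≠ 0; add g_3 = -1/6b^3 - 1/20b^2 + 3/2b to the basis.

The other S-polynomials (S(f_1,g_3), S(f_2,g_3)) all reduce to 0 modulo the current basis, so we have a Gröbner basis.
Inter-reduce: drop elements whose leading term is divisible by another's, tail-reduce, and make monic.
Reduced Gröbner basis: {a + 1/6b^2 + 1/4b, b^3 + 3/10b^2 - 9b}.

Buchberger on the second generating set:
h_1 = 56a + 28/3b^2 + 14b, LT = a.
h_2 = -28ab + 40a + 16/15b^2 - 32b, LT = ab.

S(h_1,h_2): lcm = ab. S = 10/7a + 1/6b^3 + 121/420b^2 - 8/7b.
  leading term a: subtract (5/196)·h_1 from 10/7a + 1/6b^3 + 121/420b^2 - 8/7b → 1/6b^3 + 1/20b^2 - 3/2b
  leading term b^3: no divisor's leading term divides it; move 1/6b^3 to the remainder.
  leading term b^2: no divisor's leading term divides it; move 1/20b^2 to the remainder.
  leading term b: no divisor's leading term divides it; move -3/2b to the remainder.
  remainder 1/6b^3 + 1/20b^2 - 3/2b ≠ 0; add k_3 = 1/6b^3 + 1/20b^2 - 3/2b to the basis.

The other S-polynomials (S(h_1,k_3), S(h_2,k_3)) all reduce to 0 modulo the current basis, so we have a Gröbner basis.
Inter-reduce: drop elements whose leading term is divisible by another's, tail-reduce, and make monic.
Reduced Gröbner basis: {a + 1/6b^2 + 1/4b, b^3 + 3/10b^2 - 9b}.

Same reduced basis, so the two generating sets span the same ideal.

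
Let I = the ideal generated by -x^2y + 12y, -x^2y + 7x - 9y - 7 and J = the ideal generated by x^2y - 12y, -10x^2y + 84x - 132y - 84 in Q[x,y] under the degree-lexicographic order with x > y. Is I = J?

Yes, the ideals are equal.

Equality of ideals is decidable: compute both reduced Gröbner bases (unique for the ordering) and check whether they agree.
Buchberger on the first generating set:
f_1 = -x^2y + 12y, LT = x^2y.
f_2 = -x^2y + 7x - 9y - 7, LT = x^2y.

S(f_1,f_2): lcm = x^2y. S = 7x - 21y - 7.
  reduce S modulo (f_1, f_2):
  remainder 7x - 21y - 7 ≠ 0; add g_3 = 7x - 21y - 7 to the basis.

S(f_1,g_3): lcm = x^2y. S = 3xy^2 + xy - 12y.
  reduce S modulo (f_1, f_2, g_3):
  remainder 9y^3 + 6y^2 - 11y ≠ 0; add g_4 = 9y^3 + 6y^2 - 11y to the basis.

The other S-polynomials (S(f_2,g_3), S(f_1,g_4), S(f_2,g_4), S(g_3,g_4)) all reduce to 0 modulo the current basis, so we have a Gröbner basis.
Inter-reduce: drop elements whose leading term is divisible by another's, tail-reduce, and make monic.
Reduced Gröbner basis: {y^3 + 2/3y^2 - 11/9y, x - 3y - 1}.

Buchberger on the second generating set:
h_1 = x^2y - 12y, LT = x^2y.
h_2 = -10x^2y + 84x - 132y - 84, LT = x^2y.

S(h_1,h_2): lcm = x^2y. S = 42/5x - 126/5y - 42/5.
  reduce S modulo (h_1, h_2):
  remainder 42/5x - 126/5y - 42/5 ≠ 0; add k_3 = 42/5x - 126/5y - 42/5 to the basis.

S(h_1,k_3): lcm = x^2y. S = 3xy^2 + xy - 12y.
  reduce S modulo (h_1, h_2, k_3):
  remainder 9y^3 + 6y^2 - 11y ≠ 0; add k_4 = 9y^3 + 6y^2 - 11y to the basis.

The other S-polynomials (S(h_2,k_3), S(h_1,k_4), S(h_2,k_4), S(k_3,k_4)) all reduce to 0 modulo the current basis, so we have a Gröbner basis.
Inter-reduce: drop elements whose leading term is divisible by another's, tail-reduce, and make monic.
Reduced Gröbner basis: {y^3 + 2/3y^2 - 11/9y, x - 3y - 1}.

These coincide, so the ideals are equal.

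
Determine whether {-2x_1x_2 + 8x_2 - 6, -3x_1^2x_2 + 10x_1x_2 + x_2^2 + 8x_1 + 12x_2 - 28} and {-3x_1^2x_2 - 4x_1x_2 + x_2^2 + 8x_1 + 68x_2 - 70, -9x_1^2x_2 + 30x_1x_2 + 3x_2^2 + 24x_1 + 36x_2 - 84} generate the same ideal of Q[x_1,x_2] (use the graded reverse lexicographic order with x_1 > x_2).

Yes, the ideals are equal.

Since reduced Gröbner bases are canonical representatives of ideals under a given ordering, it suffices to compute and compare them.
Buchberger on the first generating set:
f_1 = -2x_1x_2 + 8x_2 - 6, LT = x_1x_2.
f_2 = -3x_1^2x_2 + 10x_1x_2 + x_2^2 + 8x_1 + 12x_2 - 28, LT = x_1^2x_2.

S(f_1,f_2): lcm = x_1^2x_2. S = -2/3x_1x_2 + 1/3x_2^2 + 17/3x_1 + 4x_2 - 28/3.
  leading term x_1x_2: subtract (1/3)·f_1 from -2/3x_1x_2 + 1/3x_2^2 + 17/3x_1 + 4x_2 - 28/3 → 1/3x_2^2 + 17/3x_1 + 4/3x_2 - 22/3
  leading term x_2^2: no divisor's leading term divides it; move 1/3x_2^2 to the remainder.
  leading term x_1: no divisor's leading term divides it; move 17/3x_1 to the remainder.
  leading term x_2: no divisor's leading term divides it; move 4/3x_2 to the remainder.
  leading term 1: no divisor's leading term divides it; move -22/3 to the remainder.
  remainder 1/3x_2^2 + 17/3x_1 + 4/3x_2 - 22/3 ≠ 0; add g_3 = 1/3x_2^2 + 17/3x_1 + 4/3x_2 - 22/3 to the basis.

S(f_1,g_3): lcm = x_1x_2^2. S = -17x_1^2 - 4x_1x_2 - 4x_2^2 + 22x_1 + 3x_2.
  leading term x_1^2: no divisor's leading term divides it; move -17x_1^2 to the remainder.
  leading term x_1x_2: subtract (2)·f_1 from -4x_1x_2 - 4x_2^2 + 22x_1 + 3x_2 → -4x_2^2 + 22x_1 - 13x_2 + 12
  leading term x_2^2: subtract (-12)·g_3 from -4x_2^2 + 22x_1 - 13x_2 + 12 → 90x_1 + 3x_2 - 76
  leading term x_1: no divisor's leading term divides it; move 90x_1 to the remainder.
  leading term x_2: no divisor's leading term divides it; move 3x_2 to the remainder.
  leading term 1: no divisor's leading term divides it; move -76 to the remainder.
  remainder -17x_1^2 + 90x_1 + 3x_2 - 76 ≠ 0; add g_4 = -17x_1^2 + 90x_1 + 3x_2 - 76 to the basis.

The other S-polynomials (S(f_2,g_3), S(f_1,g_4), S(f_2,g_4), S(g_3,g_4)) all reduce to 0 modulo the current basis, so we have a Gröbner basis.
Inter-reduce: drop elements whose leading term is divisible by another's, tail-reduce, and make monic.
Reduced Gröbner basis: {x_1^2 - 90/17x_1 - 3/17x_2 + 76/17, x_1x_2 - 4x_2 + 3, x_2^2 + 17x_1 + 4x_2 - 22}.

Buchberger on the second generating set:
h_1 = -3x_1^2x_2 - 4x_1x_2 + x_2^2 + 8x_1 + 68x_2 - 70, LT = x_1^2x_2.
h_2 = -9x_1^2x_2 + 30x_1x_2 + 3x_2^2 + 24x_1 + 36x_2 - 84, LT = x_1^2x_2.

S(h_1,h_2): lcm = x_1^2x_2. S = 14/3x_1x_2 - 56/3x_2 + 14.
  leading term x_1x_2: no divisor's leading term divides it; move 14/3x_1x_2 to the remainder.
  leading term x_2: no divisor's leading term divides it; move -56/3x_2 to the remainder.
  leading term 1: no divisor's leading term divides it; move 14 to the remainder.
  remainder 14/3x_1x_2 - 56/3x_2 + 14 ≠ 0; add k_3 = 14/3x_1x_2 - 56/3x_2 + 14 to the basis.

S(h_1,k_3): lcm = x_1^2x_2. S = 16/3x_1x_2 - 1/3x_2^2 - 17/3x_1 - 68/3x_2 + 70/3.
  leading term x_1x_2: subtract (8/7)·k_3 from 16/3x_1x_2 - 1/3x_2^2 - 17/3x_1 - 68/3x_2 + 70/3 → -1/3x_2^2 - 17/3x_1 - 4/3x_2 + 22/3
  leading term x_2^2: no divisor's leading term divides it; move -1/3x_2^2 to the remainder.
  leading term x_1: no divisor's leading term divides it; move -17/3x_1 to the remainder.
  leading term x_2: no divisor's leading term divides it; move -4/3x_2 to the remainder.
  leading term 1: no divisor's leading term divides it; move 22/3 to the remainder.
  remainder -1/3x_2^2 - 17/3x_1 - 4/3x_2 + 22/3 ≠ 0; add k_4 = -1/3x_2^2 - 17/3x_1 - 4/3x_2 + 22/3 to the basis.

S(h_1,k_4): lcm = x_1^2x_2^2. S = -17x_1^3 - 4x_1^2x_2 + 4/3x_1x_2^2 - 1/3x_2^3 + 22x_1^2 - 8/3x_1x_2 - 68/3x_2^2 + 70/3x_2.
  leading term x_1^3: no divisor's leading term divides it; move -17x_1^3 to the remainder.
  leading term x_1^2x_2: subtract (4/3)·h_1 from -4x_1^2x_2 + 4/3x_1x_2^2 - 1/3x_2^3 + 22x_1^2 - 8/3x_1x_2 - 68/3x_2^2 + 70/3x_2 → 4/3x_1x_2^2 - 1/3x_2^3 + 22x_1^2 + 8/3x_1x_2 - 24x_2^2 - 32/3x_1 - 202/3x_2 + 280/3
  leading term x_1x_2^2: subtract (2/7x_2)·k_3 from 4/3x_1x_2^2 - 1/3x_2^3 + 22x_1^2 + 8/3x_1x_2 - 24x_2^2 - 32/3x_1 - 202/3x_2 + 280/3 → -1/3x_2^3 + 22x_1^2 + 8/3x_1x_2 - 56/3x_2^2 - 32/3x_1 - 214/3x_2 + 280/3
  leading term x_2^3: subtract (x_2)·k_4 from -1/3x_2^3 + 22x_1^2 + 8/3x_1x_2 - 56/3x_2^2 - 32/3x_1 - 214/3x_2 + 280/3 → 22x_1^2 + 25/3x_1x_2 - 52/3x_2^2 - 32/3x_1 - 236/3x_2 + 280/3
  leading term x_1^2: no divisor's leading term divides it; move 22x_1^2 to the remainder.
  leading term x_1x_2: subtract (25/14)·k_3 from 25/3x_1x_2 - 52/3x_2^2 - 32/3x_1 - 236/3x_2 + 280/3 → -52/3x_2^2 - 32/3x_1 - 136/3x_2 + 205/3
  leading term x_2^2: subtract (52)·k_4 from -52/3x_2^2 - 32/3x_1 - 136/3x_2 + 205/3 → 284x_1 + 24x_2 - 313
  leading term x_1: no divisor's leading term divides it; move 284x_1 to the remainder.
  leading term x_2: no divisor's leading term divides it; move 24x_2 to the remainder.
  leading term 1: no divisor's leading term divides it; move -313 to the remainder.
  remainder -17x_1^3 + 22x_1^2 + 284x_1 + 24x_2 - 313 ≠ 0; add k_5 = -17x_1^3 + 22x_1^2 + 284x_1 + 24x_2 - 313 to the basis.

S(k_3,k_4): lcm = x_1x_2^2. S = -17x_1^2 - 4x_1x_2 - 4x_2^2 + 22x_1 + 3x_2.
  leading term x_1^2: no divisor's leading term divides it; move -17x_1^2 to the remainder.
  leading term x_1x_2: subtract (-6/7)·k_3 from -4x_1x_2 - 4x_2^2 + 22x_1 + 3x_2 → -4x_2^2 + 22x_1 - 13x_2 + 12
  leading term x_2^2: subtract (12)·k_4 from -4x_2^2 + 22x_1 - 13x_2 + 12 → 90x_1 + 3x_2 - 76
  leading term x_1: no divisor's leading term divides it; move 90x_1 to the remainder.
  leading term x_2: no divisor's leading term divides it; move 3x_2 to the remainder.
  leading term 1: no divisor's leading term divides it; move -76 to the remainder.
  remainder -17x_1^2 + 90x_1 + 3x_2 - 76 ≠ 0; add k_6 = -17x_1^2 + 90x_1 + 3x_2 - 76 to the basis.

The other S-polynomials (S(h_2,k_3), S(h_2,k_4), S(h_1,k_5), S(h_2,k_5), S(k_3,k_5), S(k_4,k_5), S(h_1,k_6), S(h_2,k_6), S(k_3,k_6), S(k_4,k_6), S(k_5,k_6)) all reduce to 0 modulo the current basis, so we have a Gröbner basis.
Inter-reduce: drop elements whose leading term is divisible by another's, tail-reduce, and make monic.
Reduced Gröbner basis: {x_1^2 - 90/17x_1 - 3/17x_2 + 76/17, x_1x_2 - 4x_2 + 3, x_2^2 + 17x_1 + 4x_2 - 22}.

These coincide, so the ideals are equal.
The choice of monomial ordering does not affect the verdict — as long as both bases are computed under the same ordering, their equality decides ideal equality.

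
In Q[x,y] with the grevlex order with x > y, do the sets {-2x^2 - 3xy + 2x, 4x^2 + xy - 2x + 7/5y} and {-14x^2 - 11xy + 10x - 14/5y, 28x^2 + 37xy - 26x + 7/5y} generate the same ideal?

Equality of ideals is decidable: compute both reduced Gröbner bases (unique for the ordering) and check whether they agree.
Buchberger on the first generating set:
f_1 = -2x^2 - 3xy + 2x, LT = x^2.
f_2 = 4x^2 + xy - 2x + 7/5y, LT = x^2.

S(f_1,f_2): lcm = x^2. S = 5/4xy - 1/2x - 7/20y.
  leading term xy: no divisor's leading term divides it; move 5/4xy to the remainder.
  leading term x: no divisor's leading term divides it; move -1/2x to the remainder.
  leading term y: no divisor's leading term divides it; move -7/20y to the remainder.
  remainder 5/4xy - 1/2x - 7/20y ≠ 0; add g_3 = 5/4xy - 1/2x - 7/20y to the basis.

S(f_1,g_3): lcm = x^2y. S = 3/2xy^2 + 2/5x^2 - 18/25xy.
  leading term xy^2: subtract (6/5y)·g_3 from 3/2xy^2 + 2/5x^2 - 18/25xy → 2/5x^2 - 3/25xy + 21/50y^2
  leading term x^2: subtract (-1/5)·f_1 from 2/5x^2 - 3/25xy + 21/50y^2 → -18/25xy + 21/50y^2 + 2/5x
  leading term xy: subtract (-72/125)·g_3 from -18/25xy + 21/50y^2 + 2/5x → 21/50y^2 + 14/125x - 126/625y
  leading term y^2: no divisor's leading term divides it; move 21/50y^2 to the remainder.
  leading term x: no divisor's leading term divides it; move 14/125x to the remainder.
  leading term y: no divisor's leading term divides it; move -126/625y to the remainder.
  remainder 21/50y^2 + 14/125x - 126/625y ≠ 0; add g_4 = 21/50y^2 + 14/125x - 126/625y to the basis.

S(f_2,g_3): lcm = x^2y. S = 1/4xy^2 + 2/5x^2 - 11/50xy + 7/20y^2.
  leading term xy^2: subtract (1/5y)·g_3 from 1/4xy^2 + 2/5x^2 - 11/50xy + 7/20y^2 → 2/5x^2 - 3/25xy + 21/50y^2
  leading term x^2: subtract (-1/5)·f_1 from 2/5x^2 - 3/25xy + 21/50y^2 → -18/25xy + 21/50y^2 + 2/5x
  leading term xy: subtract (-72/125)·g_3 from -18/25xy + 21/50y^2 + 2/5x → 21/50y^2 + 14/125x - 126/625y
  leading term y^2: subtract (1)·g_4 from 21/50y^2 + 14/125x - 126/625y → 0
  remainder 0.

S(f_1,g_4): leading monomials are coprime, so the S-polynomial reduces to 0 (Buchberger's first criterion).
S(f_2,g_4): leading monomials are coprime, so the S-polynomial reduces to 0 (Buchberger's first criterion).
S(g_3,g_4): lcm = xy^2. S = -4/15x^2 + 2/25xy - 7/25y^2.
  leading term x^2: subtract (2/15)·f_1 from -4/15x^2 + 2/25xy - 7/25y^2 → 12/25xy - 7/25y^2 - 4/15x
  leading term xy: subtract (48/125)·g_3 from 12/25xy - 7/25y^2 - 4/15x → -7/25y^2 - 28/375x + 84/625y
  leading term y^2: subtract (-2/3)·g_4 from -7/25y^2 - 28/375x + 84/625y → 0
  remainder 0.

Every S-polynomial of the final basis reduces to 0, so we have a Gröbner basis.
Inter-reduce: drop elements whose leading term is divisible by another's, tail-reduce, and make monic.
Reduced Gröbner basis: {x^2 - 2/5x + 21/50y, xy - 2/5x - 7/25y, y^2 + 4/15x - 12/25y}.

Buchberger on the second generating set:
h_1 = -14x^2 - 11xy + 10x - 14/5y, LT = x^2.
h_2 = 28x^2 + 37xy - 26x + 7/5y, LT = x^2.

S(h_1,h_2): lcm = x^2. S = -15/28xy + 3/14x + 3/20y.
  leading term xy: no divisor's leading term divides it; move -15/28xy to the remainder.
  leading term x: no divisor's leading term divides it; move 3/14x to the remainder.
  leading term y: no divisor's leading term divides it; move 3/20y to the remainder.
  remainder -15/28xy + 3/14x + 3/20y ≠ 0; add k_3 = -15/28xy + 3/14x + 3/20y to the basis.

S(h_1,k_3): lcm = x^2y. S = 11/14xy^2 + 2/5x^2 - 76/175xy + 1/5y^2.
  leading term xy^2: subtract (-22/15y)·k_3 from 11/14xy^2 + 2/5x^2 - 76/175xy + 1/5y^2 → 2/5x^2 - 3/25xy + 21/50y^2
  leading term x^2: subtract (-1/35)·h_1 from 2/5x^2 - 3/25xy + 21/50y^2 → -76/175xy + 21/50y^2 + 2/7x - 2/25y
  leading term xy: subtract (304/375)·k_3 from -76/175xy + 21/50y^2 + 2/7x - 2/25y → 21/50y^2 + 14/125x - 126/625y
  leading term y^2: no divisor's leading term divides it; move 21/50y^2 to the remainder.
  leading term x: no divisor's leading term divides it; move 14/125x to the remainder.
  leading term y: no divisor's leading term divides it; move -126/625y to the remainder.
  remainder 21/50y^2 + 14/125x - 126/625y ≠ 0; add k_4 = 21/50y^2 + 14/125x - 126/625y to the basis.

S(h_2,k_3): lcm = x^2y. S = 37/28xy^2 + 2/5x^2 - 227/350xy + 1/20y^2.
  leading term xy^2: subtract (-37/15y)·k_3 from 37/28xy^2 + 2/5x^2 - 227/350xy + 1/20y^2 → 2/5x^2 - 3/25xy + 21/50y^2
  leading term x^2: subtract (-1/35)·h_1 from 2/5x^2 - 3/25xy + 21/50y^2 → -76/175xy + 21/50y^2 + 2/7x - 2/25y
  leading term xy: subtract (304/375)·k_3 from -76/175xy + 21/50y^2 + 2/7x - 2/25y → 21/50y^2 + 14/125x - 126/625y
  leading term y^2: subtract (1)·k_4 from 21/50y^2 + 14/125x - 126/625y → 0
  remainder 0.

S(h_1,k_4): leading monomials are coprime, so the S-polynomial reduces to 0 (Buchberger's first criterion).
S(h_2,k_4): leading monomials are coprime, so the S-polynomial reduces to 0 (Buchberger's first criterion).
S(k_3,k_4): lcm = xy^2. S = -4/15x^2 + 2/25xy - 7/25y^2.
  leading term x^2: subtract (2/105)·h_1 from -4/15x^2 + 2/25xy - 7/25y^2 → 152/525xy - 7/25y^2 - 4/21x + 4/75y
  leading term xy: subtract (-608/1125)·k_3 from 152/525xy - 7/25y^2 - 4/21x + 4/75y → -7/25y^2 - 28/375x + 84/625y
  leading term y^2: subtract (-2/3)·k_4 from -7/25y^2 - 28/375x + 84/625y → 0
  remainder 0.

Every S-polynomial of the final basis reduces to 0, so we have a Gröbner basis.
Inter-reduce: drop elements whose leading term is divisible by another's, tail-reduce, and make monic.
Reduced Gröbner basis: {x^2 - 2/5x + 21/50y, xy - 2/5x - 7/25y, y^2 + 4/15x - 12/25y}.

These coincide, so the ideals are equal.

Yes, the ideals are equal.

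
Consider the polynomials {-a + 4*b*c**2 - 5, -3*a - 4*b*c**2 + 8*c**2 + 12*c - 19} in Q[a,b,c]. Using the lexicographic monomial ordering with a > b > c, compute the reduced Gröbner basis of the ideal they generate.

The reduced Gröbner basis is the canonical form of the ideal for this ordering.

f_1 = -a + 4*b*c**2 - 5, LT = a.
f_2 = -3*a - 4*b*c**2 + 8*c**2 + 12*c - 19, LT = a.

S(f_1,f_2): lcm = a. S = -16/3*b*c**2 + 8/3*c**2 + 4*c - 4/3.
  leading term b*c**2: no divisor's leading term divides it; move -16/3*b*c**2 to the remainder.
  leading term c**2: no divisor's leading term divides it; move 8/3*c**2 to the remainder.
  leading term c: no divisor's leading term divides it; move 4*c to the remainder.
  leading term 1: no divisor's leading term divides it; move -4/3 to the remainder.
  remainder -16/3*b*c**2 + 8/3*c**2 + 4*c - 4/3 ≠ 0; add g_3 = -16/3*b*c**2 + 8/3*c**2 + 4*c - 4/3 to the basis.

S(f_1,g_3): leading monomials are coprime, so the S-polynomial reduces to 0 (Buchberger's first criterion).
S(f_2,g_3): leading monomials are coprime, so the S-polynomial reduces to 0 (Buchberger's first criterion).
Every S-polynomial of the final basis reduces to 0, so we have a Gröbner basis.
Inter-reduce: drop elements whose leading term is divisible by another's, tail-reduce, and make monic.

G = {a - 2*c**2 - 3*c + 6, b*c**2 - 1/2*c**2 - 3/4*c + 1/4}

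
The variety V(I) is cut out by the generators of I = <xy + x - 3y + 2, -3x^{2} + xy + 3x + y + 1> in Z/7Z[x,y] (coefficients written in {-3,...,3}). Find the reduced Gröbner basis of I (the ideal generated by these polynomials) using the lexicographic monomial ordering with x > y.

f_1 = xy + x - 3y + 2, LT = xy.
f_2 = -3x^{2} + xy + 3x + y + 1, LT = x^{2}.

S(f_1,f_2): lcm = x^{2}y. S = x^{2} - 2xy^{2} - 2xy + 2x - 2y^{2} - 2y.
  leading term x^{2}: subtract (2)·f_2 from x^{2} - 2xy^{2} - 2xy + 2x - 2y^{2} - 2y → -2xy^{2} + 3xy + 3x - 2y^{2} + 3y - 2
  leading term xy^{2}: subtract (-2y)·f_1 from -2xy^{2} + 3xy + 3x - 2y^{2} + 3y - 2 → -2xy + 3x - y^{2} - 2
  leading term xy: subtract (-2)·f_1 from -2xy + 3x - y^{2} - 2 → -2x - y^{2} + y + 2
  leading term x: no divisor's leading term divides it; move -2x to the remainder.
  leading term y^{2}: no divisor's leading term divides it; move -y^{2} to the remainder.
  leading term y: no divisor's leading term divides it; move y to the remainder.
  leading term 1: no divisor's leading term divides it; move 2 to the remainder.
  remainder -2x - y^{2} + y + 2 ≠ 0; add g_3 = -2x - y^{2} + y + 2 to the basis.

S(f_1,g_3): lcm = xy. S = x + 3y^{3} - 3y^{2} - 2y + 2.
  leading term x: subtract (3)·g_3 from x + 3y^{3} - 3y^{2} - 2y + 2 → 3y^{3} + 2y + 3
  leading term y^{3}: no divisor's leading term divides it; move 3y^{3} to the remainder.
  leading term y: no divisor's leading term divides it; move 2y to the remainder.
  leading term 1: no divisor's leading term divides it; move 3 to the remainder.
  remainder 3y^{3} + 2y + 3 ≠ 0; add g_4 = 3y^{3} + 2y + 3 to the basis.

The other S-polynomials (S(f_2,g_3), S(f_1,g_4), S(f_2,g_4), S(g_3,g_4)) all reduce to 0 modulo the current basis, so we have a Gröbner basis.
Inter-reduce: drop elements whose leading term is divisible by another's, tail-reduce, and make monic.

G = {x - 3y^{2} + 3y - 1, y^{3} + 3y + 1}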